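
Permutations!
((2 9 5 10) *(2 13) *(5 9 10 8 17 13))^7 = ((2 10 5 8 17 13))^7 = (2 10 5 8 17 13)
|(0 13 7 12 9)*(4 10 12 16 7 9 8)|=12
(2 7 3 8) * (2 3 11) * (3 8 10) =(2 7 11)(3 10) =[0, 1, 7, 10, 4, 5, 6, 11, 8, 9, 3, 2]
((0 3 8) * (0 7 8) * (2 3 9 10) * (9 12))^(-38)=((0 12 9 10 2 3)(7 8))^(-38)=(0 2 9)(3 10 12)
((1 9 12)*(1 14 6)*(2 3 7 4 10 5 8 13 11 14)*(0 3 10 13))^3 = ((0 3 7 4 13 11 14 6 1 9 12 2 10 5 8))^3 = (0 4 14 9 10)(1 2 8 7 11)(3 13 6 12 5)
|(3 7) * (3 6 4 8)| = |(3 7 6 4 8)| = 5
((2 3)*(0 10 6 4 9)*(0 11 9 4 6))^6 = (11) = ((0 10)(2 3)(9 11))^6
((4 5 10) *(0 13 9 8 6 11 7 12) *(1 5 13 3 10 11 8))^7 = ((0 3 10 4 13 9 1 5 11 7 12)(6 8))^7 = (0 5 4 12 1 10 7 9 3 11 13)(6 8)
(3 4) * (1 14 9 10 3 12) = [0, 14, 2, 4, 12, 5, 6, 7, 8, 10, 3, 11, 1, 13, 9] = (1 14 9 10 3 4 12)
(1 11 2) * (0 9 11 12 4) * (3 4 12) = [9, 3, 1, 4, 0, 5, 6, 7, 8, 11, 10, 2, 12] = (12)(0 9 11 2 1 3 4)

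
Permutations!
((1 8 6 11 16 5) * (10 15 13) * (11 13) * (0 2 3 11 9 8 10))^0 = (16)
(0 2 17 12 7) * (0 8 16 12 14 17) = [2, 1, 0, 3, 4, 5, 6, 8, 16, 9, 10, 11, 7, 13, 17, 15, 12, 14] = (0 2)(7 8 16 12)(14 17)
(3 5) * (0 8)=(0 8)(3 5)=[8, 1, 2, 5, 4, 3, 6, 7, 0]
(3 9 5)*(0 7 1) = [7, 0, 2, 9, 4, 3, 6, 1, 8, 5] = (0 7 1)(3 9 5)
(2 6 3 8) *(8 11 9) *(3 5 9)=(2 6 5 9 8)(3 11)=[0, 1, 6, 11, 4, 9, 5, 7, 2, 8, 10, 3]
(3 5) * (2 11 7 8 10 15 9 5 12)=(2 11 7 8 10 15 9 5 3 12)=[0, 1, 11, 12, 4, 3, 6, 8, 10, 5, 15, 7, 2, 13, 14, 9]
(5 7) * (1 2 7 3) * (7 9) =(1 2 9 7 5 3) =[0, 2, 9, 1, 4, 3, 6, 5, 8, 7]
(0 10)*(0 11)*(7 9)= [10, 1, 2, 3, 4, 5, 6, 9, 8, 7, 11, 0]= (0 10 11)(7 9)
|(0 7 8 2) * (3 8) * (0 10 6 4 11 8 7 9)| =|(0 9)(2 10 6 4 11 8)(3 7)| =6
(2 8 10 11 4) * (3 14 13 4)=[0, 1, 8, 14, 2, 5, 6, 7, 10, 9, 11, 3, 12, 4, 13]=(2 8 10 11 3 14 13 4)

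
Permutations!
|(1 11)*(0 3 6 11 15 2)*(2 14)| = 8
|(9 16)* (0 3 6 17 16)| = |(0 3 6 17 16 9)| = 6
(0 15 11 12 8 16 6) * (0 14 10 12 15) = (6 14 10 12 8 16)(11 15) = [0, 1, 2, 3, 4, 5, 14, 7, 16, 9, 12, 15, 8, 13, 10, 11, 6]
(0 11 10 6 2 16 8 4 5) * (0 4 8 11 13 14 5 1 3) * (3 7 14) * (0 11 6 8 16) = (0 13 3 11 10 8 16 6 2)(1 7 14 5 4) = [13, 7, 0, 11, 1, 4, 2, 14, 16, 9, 8, 10, 12, 3, 5, 15, 6]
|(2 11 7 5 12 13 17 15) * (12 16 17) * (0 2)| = |(0 2 11 7 5 16 17 15)(12 13)| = 8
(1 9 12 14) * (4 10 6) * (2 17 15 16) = (1 9 12 14)(2 17 15 16)(4 10 6) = [0, 9, 17, 3, 10, 5, 4, 7, 8, 12, 6, 11, 14, 13, 1, 16, 2, 15]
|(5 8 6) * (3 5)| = 4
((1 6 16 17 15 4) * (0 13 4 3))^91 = (0 13 4 1 6 16 17 15 3)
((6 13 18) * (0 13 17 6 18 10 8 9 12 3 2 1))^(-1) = (18)(0 1 2 3 12 9 8 10 13)(6 17)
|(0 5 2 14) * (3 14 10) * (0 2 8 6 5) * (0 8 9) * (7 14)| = 5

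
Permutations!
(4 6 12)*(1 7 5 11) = (1 7 5 11)(4 6 12) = [0, 7, 2, 3, 6, 11, 12, 5, 8, 9, 10, 1, 4]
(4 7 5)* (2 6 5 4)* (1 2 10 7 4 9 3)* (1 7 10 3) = (10)(1 2 6 5 3 7 9) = [0, 2, 6, 7, 4, 3, 5, 9, 8, 1, 10]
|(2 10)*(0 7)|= 2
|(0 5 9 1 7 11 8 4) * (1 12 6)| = 10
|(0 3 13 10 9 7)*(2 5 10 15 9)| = 6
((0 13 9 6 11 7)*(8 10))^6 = ((0 13 9 6 11 7)(8 10))^6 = (13)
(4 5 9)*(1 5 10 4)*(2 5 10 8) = (1 10 4 8 2 5 9) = [0, 10, 5, 3, 8, 9, 6, 7, 2, 1, 4]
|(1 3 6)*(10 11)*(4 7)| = |(1 3 6)(4 7)(10 11)| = 6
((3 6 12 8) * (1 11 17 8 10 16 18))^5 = (1 6)(3 18)(8 16)(10 17)(11 12)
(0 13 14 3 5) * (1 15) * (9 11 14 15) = (0 13 15 1 9 11 14 3 5) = [13, 9, 2, 5, 4, 0, 6, 7, 8, 11, 10, 14, 12, 15, 3, 1]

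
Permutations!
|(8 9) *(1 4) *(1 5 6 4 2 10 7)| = 12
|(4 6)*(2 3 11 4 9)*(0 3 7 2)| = 6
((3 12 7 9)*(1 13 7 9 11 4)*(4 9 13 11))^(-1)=(1 4 7 13 12 3 9 11)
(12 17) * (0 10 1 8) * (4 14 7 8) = (0 10 1 4 14 7 8)(12 17) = [10, 4, 2, 3, 14, 5, 6, 8, 0, 9, 1, 11, 17, 13, 7, 15, 16, 12]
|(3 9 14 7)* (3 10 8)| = |(3 9 14 7 10 8)| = 6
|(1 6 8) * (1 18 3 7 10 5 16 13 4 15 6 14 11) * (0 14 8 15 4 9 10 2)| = 90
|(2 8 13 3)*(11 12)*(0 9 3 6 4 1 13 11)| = |(0 9 3 2 8 11 12)(1 13 6 4)| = 28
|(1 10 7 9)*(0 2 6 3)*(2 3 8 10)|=|(0 3)(1 2 6 8 10 7 9)|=14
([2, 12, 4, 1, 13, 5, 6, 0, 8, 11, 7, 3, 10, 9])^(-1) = (0 7 10 12 1 3 11 9 13 4 2)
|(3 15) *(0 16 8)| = 6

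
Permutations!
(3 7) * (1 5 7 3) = (1 5 7) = [0, 5, 2, 3, 4, 7, 6, 1]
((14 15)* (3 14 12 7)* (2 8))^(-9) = ((2 8)(3 14 15 12 7))^(-9) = (2 8)(3 14 15 12 7)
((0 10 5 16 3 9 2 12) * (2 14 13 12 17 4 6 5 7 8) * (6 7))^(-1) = ((0 10 6 5 16 3 9 14 13 12)(2 17 4 7 8))^(-1) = (0 12 13 14 9 3 16 5 6 10)(2 8 7 4 17)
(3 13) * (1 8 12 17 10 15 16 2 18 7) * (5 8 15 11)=(1 15 16 2 18 7)(3 13)(5 8 12 17 10 11)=[0, 15, 18, 13, 4, 8, 6, 1, 12, 9, 11, 5, 17, 3, 14, 16, 2, 10, 7]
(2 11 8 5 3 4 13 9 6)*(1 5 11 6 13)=(1 5 3 4)(2 6)(8 11)(9 13)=[0, 5, 6, 4, 1, 3, 2, 7, 11, 13, 10, 8, 12, 9]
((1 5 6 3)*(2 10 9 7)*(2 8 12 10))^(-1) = ((1 5 6 3)(7 8 12 10 9))^(-1) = (1 3 6 5)(7 9 10 12 8)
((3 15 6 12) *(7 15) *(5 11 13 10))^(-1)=(3 12 6 15 7)(5 10 13 11)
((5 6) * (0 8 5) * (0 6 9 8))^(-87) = ((5 9 8))^(-87) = (9)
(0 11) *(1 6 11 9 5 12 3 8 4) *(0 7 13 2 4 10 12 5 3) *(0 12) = (0 9 3 8 10)(1 6 11 7 13 2 4) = [9, 6, 4, 8, 1, 5, 11, 13, 10, 3, 0, 7, 12, 2]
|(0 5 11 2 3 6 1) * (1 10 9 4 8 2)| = |(0 5 11 1)(2 3 6 10 9 4 8)| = 28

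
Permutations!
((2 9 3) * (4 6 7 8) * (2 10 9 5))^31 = (2 5)(3 10 9)(4 8 7 6)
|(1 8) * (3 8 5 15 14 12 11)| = 8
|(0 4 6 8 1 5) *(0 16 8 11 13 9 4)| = 20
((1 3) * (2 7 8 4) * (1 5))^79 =((1 3 5)(2 7 8 4))^79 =(1 3 5)(2 4 8 7)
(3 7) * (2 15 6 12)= (2 15 6 12)(3 7)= [0, 1, 15, 7, 4, 5, 12, 3, 8, 9, 10, 11, 2, 13, 14, 6]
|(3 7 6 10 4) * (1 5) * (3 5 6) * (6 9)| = 6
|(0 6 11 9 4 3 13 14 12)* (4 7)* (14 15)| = 11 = |(0 6 11 9 7 4 3 13 15 14 12)|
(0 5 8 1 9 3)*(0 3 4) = [5, 9, 2, 3, 0, 8, 6, 7, 1, 4] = (0 5 8 1 9 4)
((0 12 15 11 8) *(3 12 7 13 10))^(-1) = ((0 7 13 10 3 12 15 11 8))^(-1) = (0 8 11 15 12 3 10 13 7)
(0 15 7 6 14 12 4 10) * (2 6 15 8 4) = (0 8 4 10)(2 6 14 12)(7 15) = [8, 1, 6, 3, 10, 5, 14, 15, 4, 9, 0, 11, 2, 13, 12, 7]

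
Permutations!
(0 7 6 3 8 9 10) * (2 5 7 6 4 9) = (0 6 3 8 2 5 7 4 9 10) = [6, 1, 5, 8, 9, 7, 3, 4, 2, 10, 0]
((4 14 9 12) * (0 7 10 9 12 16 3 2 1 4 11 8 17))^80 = (0 12 2 10 8 4 16)(1 9 17 14 3 7 11)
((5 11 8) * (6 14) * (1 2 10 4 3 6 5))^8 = (1 11 14 3 10)(2 8 5 6 4)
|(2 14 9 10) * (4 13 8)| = 12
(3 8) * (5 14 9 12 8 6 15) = (3 6 15 5 14 9 12 8) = [0, 1, 2, 6, 4, 14, 15, 7, 3, 12, 10, 11, 8, 13, 9, 5]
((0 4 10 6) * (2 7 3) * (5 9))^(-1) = (0 6 10 4)(2 3 7)(5 9)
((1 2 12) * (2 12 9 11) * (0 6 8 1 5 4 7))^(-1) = (0 7 4 5 12 1 8 6)(2 11 9) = ((0 6 8 1 12 5 4 7)(2 9 11))^(-1)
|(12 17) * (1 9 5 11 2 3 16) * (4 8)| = 14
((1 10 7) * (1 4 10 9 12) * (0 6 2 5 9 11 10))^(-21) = (0 6 2 5 9 12 1 11 10 7 4)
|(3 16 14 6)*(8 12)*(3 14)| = |(3 16)(6 14)(8 12)| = 2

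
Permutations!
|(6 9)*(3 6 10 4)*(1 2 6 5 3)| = 6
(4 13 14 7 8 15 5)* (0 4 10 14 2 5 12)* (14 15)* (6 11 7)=(0 4 13 2 5 10 15 12)(6 11 7 8 14)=[4, 1, 5, 3, 13, 10, 11, 8, 14, 9, 15, 7, 0, 2, 6, 12]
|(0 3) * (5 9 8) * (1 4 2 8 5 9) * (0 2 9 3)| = 12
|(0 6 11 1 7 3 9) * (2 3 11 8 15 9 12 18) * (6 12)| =|(0 12 18 2 3 6 8 15 9)(1 7 11)| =9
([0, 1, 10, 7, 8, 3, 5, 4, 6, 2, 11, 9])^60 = [0, 1, 2, 3, 4, 5, 6, 7, 8, 9, 10, 11]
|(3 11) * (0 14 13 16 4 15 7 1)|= 8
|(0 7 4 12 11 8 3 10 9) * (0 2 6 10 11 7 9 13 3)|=|(0 9 2 6 10 13 3 11 8)(4 12 7)|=9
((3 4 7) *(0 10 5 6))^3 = (0 6 5 10)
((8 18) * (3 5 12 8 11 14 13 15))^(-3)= ((3 5 12 8 18 11 14 13 15))^(-3)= (3 14 8)(5 13 18)(11 12 15)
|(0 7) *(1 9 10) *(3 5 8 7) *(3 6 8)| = 12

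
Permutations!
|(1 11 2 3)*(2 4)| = 5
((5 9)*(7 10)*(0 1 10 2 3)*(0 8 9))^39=(0 7 8)(1 2 9)(3 5 10)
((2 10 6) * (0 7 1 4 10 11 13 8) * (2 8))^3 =((0 7 1 4 10 6 8)(2 11 13))^3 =(13)(0 4 8 1 6 7 10)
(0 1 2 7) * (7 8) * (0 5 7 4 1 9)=(0 9)(1 2 8 4)(5 7)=[9, 2, 8, 3, 1, 7, 6, 5, 4, 0]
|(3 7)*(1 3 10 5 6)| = |(1 3 7 10 5 6)| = 6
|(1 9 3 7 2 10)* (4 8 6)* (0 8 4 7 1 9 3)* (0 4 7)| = 30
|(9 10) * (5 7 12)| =6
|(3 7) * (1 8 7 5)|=5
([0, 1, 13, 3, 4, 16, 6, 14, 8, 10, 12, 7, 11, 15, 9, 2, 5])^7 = (2 13 15)(5 16)(7 14 9 10 12 11)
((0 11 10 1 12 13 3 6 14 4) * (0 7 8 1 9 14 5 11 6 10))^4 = (1 10 7 13 14)(3 4 12 9 8)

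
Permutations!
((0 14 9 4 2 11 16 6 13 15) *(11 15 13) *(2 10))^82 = (0 2 4 14 15 10 9)(6 11 16)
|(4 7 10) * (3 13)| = |(3 13)(4 7 10)| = 6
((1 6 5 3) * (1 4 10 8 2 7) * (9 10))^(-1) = (1 7 2 8 10 9 4 3 5 6)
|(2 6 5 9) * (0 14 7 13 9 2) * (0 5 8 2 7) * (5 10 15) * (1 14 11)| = 12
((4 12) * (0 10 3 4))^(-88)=((0 10 3 4 12))^(-88)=(0 3 12 10 4)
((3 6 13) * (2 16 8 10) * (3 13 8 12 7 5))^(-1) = ((2 16 12 7 5 3 6 8 10))^(-1) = (2 10 8 6 3 5 7 12 16)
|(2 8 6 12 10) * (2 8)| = |(6 12 10 8)| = 4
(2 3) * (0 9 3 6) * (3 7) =(0 9 7 3 2 6) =[9, 1, 6, 2, 4, 5, 0, 3, 8, 7]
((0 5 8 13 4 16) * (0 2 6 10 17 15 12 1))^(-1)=((0 5 8 13 4 16 2 6 10 17 15 12 1))^(-1)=(0 1 12 15 17 10 6 2 16 4 13 8 5)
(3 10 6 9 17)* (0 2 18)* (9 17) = (0 2 18)(3 10 6 17) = [2, 1, 18, 10, 4, 5, 17, 7, 8, 9, 6, 11, 12, 13, 14, 15, 16, 3, 0]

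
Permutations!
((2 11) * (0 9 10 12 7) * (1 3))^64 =(0 7 12 10 9)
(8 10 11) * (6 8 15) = (6 8 10 11 15) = [0, 1, 2, 3, 4, 5, 8, 7, 10, 9, 11, 15, 12, 13, 14, 6]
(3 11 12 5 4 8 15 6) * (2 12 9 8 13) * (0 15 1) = (0 15 6 3 11 9 8 1)(2 12 5 4 13) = [15, 0, 12, 11, 13, 4, 3, 7, 1, 8, 10, 9, 5, 2, 14, 6]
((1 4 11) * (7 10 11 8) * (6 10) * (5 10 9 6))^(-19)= (1 8 5 11 4 7 10)(6 9)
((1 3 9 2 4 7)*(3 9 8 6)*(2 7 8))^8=(1 7 9)(2 6 4 3 8)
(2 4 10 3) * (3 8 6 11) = (2 4 10 8 6 11 3) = [0, 1, 4, 2, 10, 5, 11, 7, 6, 9, 8, 3]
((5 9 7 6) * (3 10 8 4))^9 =(3 10 8 4)(5 9 7 6)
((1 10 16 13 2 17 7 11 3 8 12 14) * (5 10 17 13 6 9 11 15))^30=((1 17 7 15 5 10 16 6 9 11 3 8 12 14)(2 13))^30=(1 7 5 16 9 3 12)(6 11 8 14 17 15 10)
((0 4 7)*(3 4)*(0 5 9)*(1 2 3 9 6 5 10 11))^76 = ((0 9)(1 2 3 4 7 10 11)(5 6))^76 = (1 11 10 7 4 3 2)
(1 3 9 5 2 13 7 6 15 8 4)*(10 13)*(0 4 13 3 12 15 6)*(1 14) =(0 4 14 1 12 15 8 13 7)(2 10 3 9 5) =[4, 12, 10, 9, 14, 2, 6, 0, 13, 5, 3, 11, 15, 7, 1, 8]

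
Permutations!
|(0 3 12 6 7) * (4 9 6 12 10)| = |(12)(0 3 10 4 9 6 7)| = 7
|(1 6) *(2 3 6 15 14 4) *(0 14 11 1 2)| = |(0 14 4)(1 15 11)(2 3 6)| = 3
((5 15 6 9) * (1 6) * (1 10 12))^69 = ((1 6 9 5 15 10 12))^69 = (1 12 10 15 5 9 6)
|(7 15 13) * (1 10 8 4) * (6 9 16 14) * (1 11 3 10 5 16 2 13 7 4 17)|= |(1 5 16 14 6 9 2 13 4 11 3 10 8 17)(7 15)|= 14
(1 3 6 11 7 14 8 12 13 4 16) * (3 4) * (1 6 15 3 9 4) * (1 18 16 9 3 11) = (1 18 16 6)(3 15 11 7 14 8 12 13)(4 9) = [0, 18, 2, 15, 9, 5, 1, 14, 12, 4, 10, 7, 13, 3, 8, 11, 6, 17, 16]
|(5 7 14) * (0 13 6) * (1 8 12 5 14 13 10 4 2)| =11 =|(14)(0 10 4 2 1 8 12 5 7 13 6)|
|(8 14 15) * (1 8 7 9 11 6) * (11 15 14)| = |(1 8 11 6)(7 9 15)| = 12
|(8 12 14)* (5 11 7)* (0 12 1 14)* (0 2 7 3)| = |(0 12 2 7 5 11 3)(1 14 8)| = 21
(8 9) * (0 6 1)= (0 6 1)(8 9)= [6, 0, 2, 3, 4, 5, 1, 7, 9, 8]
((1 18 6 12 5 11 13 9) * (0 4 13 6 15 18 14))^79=((0 4 13 9 1 14)(5 11 6 12)(15 18))^79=(0 4 13 9 1 14)(5 12 6 11)(15 18)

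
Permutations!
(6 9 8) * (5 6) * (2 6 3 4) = (2 6 9 8 5 3 4) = [0, 1, 6, 4, 2, 3, 9, 7, 5, 8]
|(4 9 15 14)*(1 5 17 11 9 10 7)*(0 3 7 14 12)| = 30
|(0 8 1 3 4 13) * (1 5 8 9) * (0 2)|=14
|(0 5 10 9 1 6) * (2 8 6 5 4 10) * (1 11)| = |(0 4 10 9 11 1 5 2 8 6)| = 10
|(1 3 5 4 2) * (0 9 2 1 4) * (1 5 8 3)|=10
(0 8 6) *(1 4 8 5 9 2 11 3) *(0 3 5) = (1 4 8 6 3)(2 11 5 9) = [0, 4, 11, 1, 8, 9, 3, 7, 6, 2, 10, 5]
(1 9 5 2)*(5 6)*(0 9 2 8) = (0 9 6 5 8)(1 2) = [9, 2, 1, 3, 4, 8, 5, 7, 0, 6]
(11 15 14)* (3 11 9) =(3 11 15 14 9) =[0, 1, 2, 11, 4, 5, 6, 7, 8, 3, 10, 15, 12, 13, 9, 14]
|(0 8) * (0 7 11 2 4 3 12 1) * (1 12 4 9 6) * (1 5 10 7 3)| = 35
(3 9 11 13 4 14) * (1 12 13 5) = (1 12 13 4 14 3 9 11 5) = [0, 12, 2, 9, 14, 1, 6, 7, 8, 11, 10, 5, 13, 4, 3]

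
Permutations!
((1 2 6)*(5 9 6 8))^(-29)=((1 2 8 5 9 6))^(-29)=(1 2 8 5 9 6)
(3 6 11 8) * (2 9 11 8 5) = (2 9 11 5)(3 6 8) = [0, 1, 9, 6, 4, 2, 8, 7, 3, 11, 10, 5]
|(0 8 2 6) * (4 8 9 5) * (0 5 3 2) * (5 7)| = |(0 9 3 2 6 7 5 4 8)| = 9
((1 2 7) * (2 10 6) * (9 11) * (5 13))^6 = (13)(1 10 6 2 7)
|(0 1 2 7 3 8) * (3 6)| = 7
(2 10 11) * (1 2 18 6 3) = (1 2 10 11 18 6 3) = [0, 2, 10, 1, 4, 5, 3, 7, 8, 9, 11, 18, 12, 13, 14, 15, 16, 17, 6]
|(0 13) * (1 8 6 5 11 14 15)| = |(0 13)(1 8 6 5 11 14 15)| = 14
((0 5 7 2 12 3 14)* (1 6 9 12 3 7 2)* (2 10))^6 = (14)(1 6 9 12 7) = ((0 5 10 2 3 14)(1 6 9 12 7))^6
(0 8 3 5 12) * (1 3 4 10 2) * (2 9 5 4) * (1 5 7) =(0 8 2 5 12)(1 3 4 10 9 7) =[8, 3, 5, 4, 10, 12, 6, 1, 2, 7, 9, 11, 0]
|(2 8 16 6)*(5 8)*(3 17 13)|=15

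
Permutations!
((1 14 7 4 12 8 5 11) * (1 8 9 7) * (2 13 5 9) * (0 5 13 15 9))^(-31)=((0 5 11 8)(1 14)(2 15 9 7 4 12))^(-31)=(0 5 11 8)(1 14)(2 12 4 7 9 15)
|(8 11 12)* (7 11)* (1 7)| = 5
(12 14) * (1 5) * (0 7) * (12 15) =(0 7)(1 5)(12 14 15) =[7, 5, 2, 3, 4, 1, 6, 0, 8, 9, 10, 11, 14, 13, 15, 12]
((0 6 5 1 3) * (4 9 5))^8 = ((0 6 4 9 5 1 3))^8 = (0 6 4 9 5 1 3)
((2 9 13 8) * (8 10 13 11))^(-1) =(2 8 11 9)(10 13) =((2 9 11 8)(10 13))^(-1)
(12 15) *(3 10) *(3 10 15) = [0, 1, 2, 15, 4, 5, 6, 7, 8, 9, 10, 11, 3, 13, 14, 12] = (3 15 12)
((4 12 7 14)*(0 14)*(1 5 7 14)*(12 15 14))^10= (0 5)(1 7)(4 15 14)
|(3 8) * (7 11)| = 2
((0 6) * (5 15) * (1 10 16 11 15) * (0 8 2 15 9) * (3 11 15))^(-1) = (0 9 11 3 2 8 6)(1 5 15 16 10) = ((0 6 8 2 3 11 9)(1 10 16 15 5))^(-1)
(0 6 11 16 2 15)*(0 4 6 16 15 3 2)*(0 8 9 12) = [16, 1, 3, 2, 6, 5, 11, 7, 9, 12, 10, 15, 0, 13, 14, 4, 8] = (0 16 8 9 12)(2 3)(4 6 11 15)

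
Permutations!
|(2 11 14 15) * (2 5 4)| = 6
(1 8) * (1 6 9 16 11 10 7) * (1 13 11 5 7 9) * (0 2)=[2, 8, 0, 3, 4, 7, 1, 13, 6, 16, 9, 10, 12, 11, 14, 15, 5]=(0 2)(1 8 6)(5 7 13 11 10 9 16)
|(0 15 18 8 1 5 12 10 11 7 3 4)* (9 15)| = 13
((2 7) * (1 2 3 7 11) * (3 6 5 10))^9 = (11)(3 10 5 6 7)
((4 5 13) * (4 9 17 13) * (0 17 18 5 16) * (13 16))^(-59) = (0 17 16)(4 13 9 18 5)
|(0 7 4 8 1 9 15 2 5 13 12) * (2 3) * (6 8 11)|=|(0 7 4 11 6 8 1 9 15 3 2 5 13 12)|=14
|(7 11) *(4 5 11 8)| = 5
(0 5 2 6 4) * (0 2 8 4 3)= (0 5 8 4 2 6 3)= [5, 1, 6, 0, 2, 8, 3, 7, 4]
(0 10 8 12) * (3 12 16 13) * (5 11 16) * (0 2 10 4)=(0 4)(2 10 8 5 11 16 13 3 12)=[4, 1, 10, 12, 0, 11, 6, 7, 5, 9, 8, 16, 2, 3, 14, 15, 13]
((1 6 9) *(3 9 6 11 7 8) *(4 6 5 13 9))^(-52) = (1 13 6 3 7)(4 8 11 9 5)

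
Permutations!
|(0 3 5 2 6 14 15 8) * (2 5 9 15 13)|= |(0 3 9 15 8)(2 6 14 13)|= 20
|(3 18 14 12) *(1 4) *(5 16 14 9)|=14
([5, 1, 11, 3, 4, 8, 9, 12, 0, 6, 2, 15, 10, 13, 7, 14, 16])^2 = (16)(0 8 5)(2 15 7 10 11 14 12)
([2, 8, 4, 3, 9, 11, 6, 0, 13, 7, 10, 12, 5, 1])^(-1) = [7, 13, 0, 3, 2, 12, 6, 9, 1, 4, 10, 5, 11, 8]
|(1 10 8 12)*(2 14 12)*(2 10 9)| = 10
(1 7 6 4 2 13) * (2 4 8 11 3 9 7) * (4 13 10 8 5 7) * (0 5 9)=[5, 2, 10, 0, 13, 7, 9, 6, 11, 4, 8, 3, 12, 1]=(0 5 7 6 9 4 13 1 2 10 8 11 3)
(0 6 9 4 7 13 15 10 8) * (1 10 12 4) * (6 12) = (0 12 4 7 13 15 6 9 1 10 8) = [12, 10, 2, 3, 7, 5, 9, 13, 0, 1, 8, 11, 4, 15, 14, 6]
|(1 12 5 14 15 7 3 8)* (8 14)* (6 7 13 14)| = 12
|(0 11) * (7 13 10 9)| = 4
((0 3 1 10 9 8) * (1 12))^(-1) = ((0 3 12 1 10 9 8))^(-1) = (0 8 9 10 1 12 3)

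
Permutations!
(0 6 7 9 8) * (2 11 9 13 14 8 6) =[2, 1, 11, 3, 4, 5, 7, 13, 0, 6, 10, 9, 12, 14, 8] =(0 2 11 9 6 7 13 14 8)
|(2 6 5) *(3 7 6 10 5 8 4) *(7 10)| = 8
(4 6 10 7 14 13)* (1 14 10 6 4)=(1 14 13)(7 10)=[0, 14, 2, 3, 4, 5, 6, 10, 8, 9, 7, 11, 12, 1, 13]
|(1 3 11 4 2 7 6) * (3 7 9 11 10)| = |(1 7 6)(2 9 11 4)(3 10)| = 12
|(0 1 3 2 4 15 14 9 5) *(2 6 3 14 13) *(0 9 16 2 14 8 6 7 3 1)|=|(1 8 6)(2 4 15 13 14 16)(3 7)(5 9)|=6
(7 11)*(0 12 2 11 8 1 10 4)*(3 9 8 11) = (0 12 2 3 9 8 1 10 4)(7 11) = [12, 10, 3, 9, 0, 5, 6, 11, 1, 8, 4, 7, 2]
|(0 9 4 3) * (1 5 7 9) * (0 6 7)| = |(0 1 5)(3 6 7 9 4)| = 15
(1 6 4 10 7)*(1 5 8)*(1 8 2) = (1 6 4 10 7 5 2) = [0, 6, 1, 3, 10, 2, 4, 5, 8, 9, 7]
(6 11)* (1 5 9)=(1 5 9)(6 11)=[0, 5, 2, 3, 4, 9, 11, 7, 8, 1, 10, 6]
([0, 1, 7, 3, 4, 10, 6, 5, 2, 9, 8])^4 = [0, 1, 8, 3, 4, 7, 6, 2, 10, 9, 5]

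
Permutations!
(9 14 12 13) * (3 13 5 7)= (3 13 9 14 12 5 7)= [0, 1, 2, 13, 4, 7, 6, 3, 8, 14, 10, 11, 5, 9, 12]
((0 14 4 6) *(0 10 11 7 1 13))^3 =(0 6 7)(1 14 10)(4 11 13)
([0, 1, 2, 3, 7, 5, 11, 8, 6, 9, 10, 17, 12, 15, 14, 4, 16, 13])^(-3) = (4 17 8 15 11 7 13 6)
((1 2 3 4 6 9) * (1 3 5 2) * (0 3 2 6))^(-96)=(9)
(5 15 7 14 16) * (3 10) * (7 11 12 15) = (3 10)(5 7 14 16)(11 12 15) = [0, 1, 2, 10, 4, 7, 6, 14, 8, 9, 3, 12, 15, 13, 16, 11, 5]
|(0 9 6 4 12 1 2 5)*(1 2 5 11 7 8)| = |(0 9 6 4 12 2 11 7 8 1 5)| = 11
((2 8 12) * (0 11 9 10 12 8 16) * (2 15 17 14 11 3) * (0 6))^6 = (0 3 2 16 6)(9 11 14 17 15 12 10)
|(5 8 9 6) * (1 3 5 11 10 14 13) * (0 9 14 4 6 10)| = 6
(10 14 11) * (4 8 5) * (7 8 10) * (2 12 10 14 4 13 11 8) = (2 12 10 4 14 8 5 13 11 7) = [0, 1, 12, 3, 14, 13, 6, 2, 5, 9, 4, 7, 10, 11, 8]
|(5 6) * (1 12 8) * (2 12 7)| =10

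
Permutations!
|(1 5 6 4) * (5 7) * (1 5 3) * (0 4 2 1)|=8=|(0 4 5 6 2 1 7 3)|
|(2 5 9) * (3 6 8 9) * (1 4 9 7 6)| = 6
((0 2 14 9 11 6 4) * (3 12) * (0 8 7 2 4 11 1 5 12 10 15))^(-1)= ((0 4 8 7 2 14 9 1 5 12 3 10 15)(6 11))^(-1)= (0 15 10 3 12 5 1 9 14 2 7 8 4)(6 11)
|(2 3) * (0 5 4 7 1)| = |(0 5 4 7 1)(2 3)| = 10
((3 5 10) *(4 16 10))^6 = (3 5 4 16 10)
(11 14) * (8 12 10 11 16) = (8 12 10 11 14 16) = [0, 1, 2, 3, 4, 5, 6, 7, 12, 9, 11, 14, 10, 13, 16, 15, 8]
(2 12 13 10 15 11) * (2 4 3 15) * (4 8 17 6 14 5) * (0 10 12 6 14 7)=(0 10 2 6 7)(3 15 11 8 17 14 5 4)(12 13)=[10, 1, 6, 15, 3, 4, 7, 0, 17, 9, 2, 8, 13, 12, 5, 11, 16, 14]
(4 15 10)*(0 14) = [14, 1, 2, 3, 15, 5, 6, 7, 8, 9, 4, 11, 12, 13, 0, 10] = (0 14)(4 15 10)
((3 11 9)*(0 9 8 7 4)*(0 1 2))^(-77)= (0 8 2 11 1 3 4 9 7)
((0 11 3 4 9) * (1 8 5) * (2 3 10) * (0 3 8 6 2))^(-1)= (0 10 11)(1 5 8 2 6)(3 9 4)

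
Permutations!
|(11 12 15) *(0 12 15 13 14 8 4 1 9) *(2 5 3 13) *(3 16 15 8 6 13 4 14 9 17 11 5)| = 39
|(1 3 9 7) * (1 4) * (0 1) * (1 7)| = 3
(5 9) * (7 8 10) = (5 9)(7 8 10) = [0, 1, 2, 3, 4, 9, 6, 8, 10, 5, 7]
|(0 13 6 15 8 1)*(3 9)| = 6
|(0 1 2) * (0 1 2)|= 3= |(0 2 1)|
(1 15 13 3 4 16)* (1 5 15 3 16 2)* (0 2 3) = [2, 0, 1, 4, 3, 15, 6, 7, 8, 9, 10, 11, 12, 16, 14, 13, 5] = (0 2 1)(3 4)(5 15 13 16)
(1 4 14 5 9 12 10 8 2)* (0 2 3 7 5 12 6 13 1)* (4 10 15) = (0 2)(1 10 8 3 7 5 9 6 13)(4 14 12 15) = [2, 10, 0, 7, 14, 9, 13, 5, 3, 6, 8, 11, 15, 1, 12, 4]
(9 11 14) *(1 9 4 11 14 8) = (1 9 14 4 11 8) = [0, 9, 2, 3, 11, 5, 6, 7, 1, 14, 10, 8, 12, 13, 4]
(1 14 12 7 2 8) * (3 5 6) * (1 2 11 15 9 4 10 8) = (1 14 12 7 11 15 9 4 10 8 2)(3 5 6) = [0, 14, 1, 5, 10, 6, 3, 11, 2, 4, 8, 15, 7, 13, 12, 9]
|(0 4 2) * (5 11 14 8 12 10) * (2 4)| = |(0 2)(5 11 14 8 12 10)| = 6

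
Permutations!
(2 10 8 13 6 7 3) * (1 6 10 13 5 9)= (1 6 7 3 2 13 10 8 5 9)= [0, 6, 13, 2, 4, 9, 7, 3, 5, 1, 8, 11, 12, 10]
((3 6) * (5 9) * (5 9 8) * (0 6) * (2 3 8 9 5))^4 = ((0 6 8 2 3)(5 9))^4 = (9)(0 3 2 8 6)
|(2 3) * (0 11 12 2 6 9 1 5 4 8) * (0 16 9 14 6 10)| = 6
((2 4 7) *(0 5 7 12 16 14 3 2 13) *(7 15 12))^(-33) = ((0 5 15 12 16 14 3 2 4 7 13))^(-33) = (16)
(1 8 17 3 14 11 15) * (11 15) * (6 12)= [0, 8, 2, 14, 4, 5, 12, 7, 17, 9, 10, 11, 6, 13, 15, 1, 16, 3]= (1 8 17 3 14 15)(6 12)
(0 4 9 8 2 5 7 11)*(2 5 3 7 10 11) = (0 4 9 8 5 10 11)(2 3 7) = [4, 1, 3, 7, 9, 10, 6, 2, 5, 8, 11, 0]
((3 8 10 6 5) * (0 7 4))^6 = ((0 7 4)(3 8 10 6 5))^6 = (3 8 10 6 5)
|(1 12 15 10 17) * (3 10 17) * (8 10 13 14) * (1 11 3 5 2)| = 12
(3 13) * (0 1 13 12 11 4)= (0 1 13 3 12 11 4)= [1, 13, 2, 12, 0, 5, 6, 7, 8, 9, 10, 4, 11, 3]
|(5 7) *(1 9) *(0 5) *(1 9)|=3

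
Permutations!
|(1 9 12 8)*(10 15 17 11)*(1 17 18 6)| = 10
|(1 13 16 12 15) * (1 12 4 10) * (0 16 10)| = 6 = |(0 16 4)(1 13 10)(12 15)|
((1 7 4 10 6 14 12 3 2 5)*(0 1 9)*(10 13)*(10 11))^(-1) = ((0 1 7 4 13 11 10 6 14 12 3 2 5 9))^(-1) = (0 9 5 2 3 12 14 6 10 11 13 4 7 1)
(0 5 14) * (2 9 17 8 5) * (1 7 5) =[2, 7, 9, 3, 4, 14, 6, 5, 1, 17, 10, 11, 12, 13, 0, 15, 16, 8] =(0 2 9 17 8 1 7 5 14)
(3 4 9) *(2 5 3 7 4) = (2 5 3)(4 9 7) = [0, 1, 5, 2, 9, 3, 6, 4, 8, 7]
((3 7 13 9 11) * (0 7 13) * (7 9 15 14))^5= (0 15 11 7 13 9 14 3)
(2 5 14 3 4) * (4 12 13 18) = (2 5 14 3 12 13 18 4) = [0, 1, 5, 12, 2, 14, 6, 7, 8, 9, 10, 11, 13, 18, 3, 15, 16, 17, 4]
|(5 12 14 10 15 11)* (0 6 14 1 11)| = 20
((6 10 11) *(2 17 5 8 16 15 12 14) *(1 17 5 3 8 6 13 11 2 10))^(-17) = (1 14 3 2 16 6 12 17 10 8 5 15)(11 13)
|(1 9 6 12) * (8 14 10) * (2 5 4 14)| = 12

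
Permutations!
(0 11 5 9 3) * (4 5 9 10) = (0 11 9 3)(4 5 10) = [11, 1, 2, 0, 5, 10, 6, 7, 8, 3, 4, 9]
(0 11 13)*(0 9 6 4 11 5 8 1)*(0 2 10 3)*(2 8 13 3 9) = (0 5 13 2 10 9 6 4 11 3)(1 8) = [5, 8, 10, 0, 11, 13, 4, 7, 1, 6, 9, 3, 12, 2]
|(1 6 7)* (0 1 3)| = |(0 1 6 7 3)| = 5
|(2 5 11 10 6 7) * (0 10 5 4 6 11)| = 4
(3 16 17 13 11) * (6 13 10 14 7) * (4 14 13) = (3 16 17 10 13 11)(4 14 7 6) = [0, 1, 2, 16, 14, 5, 4, 6, 8, 9, 13, 3, 12, 11, 7, 15, 17, 10]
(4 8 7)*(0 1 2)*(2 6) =(0 1 6 2)(4 8 7) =[1, 6, 0, 3, 8, 5, 2, 4, 7]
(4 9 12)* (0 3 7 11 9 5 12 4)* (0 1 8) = (0 3 7 11 9 4 5 12 1 8) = [3, 8, 2, 7, 5, 12, 6, 11, 0, 4, 10, 9, 1]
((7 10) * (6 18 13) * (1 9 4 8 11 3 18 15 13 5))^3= (1 8 18 9 11 5 4 3)(7 10)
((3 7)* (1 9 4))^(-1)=((1 9 4)(3 7))^(-1)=(1 4 9)(3 7)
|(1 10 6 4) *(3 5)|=4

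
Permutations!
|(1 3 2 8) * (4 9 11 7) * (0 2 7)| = 9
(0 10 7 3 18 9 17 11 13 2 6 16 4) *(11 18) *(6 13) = (0 10 7 3 11 6 16 4)(2 13)(9 17 18) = [10, 1, 13, 11, 0, 5, 16, 3, 8, 17, 7, 6, 12, 2, 14, 15, 4, 18, 9]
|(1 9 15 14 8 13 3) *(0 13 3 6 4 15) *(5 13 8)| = 30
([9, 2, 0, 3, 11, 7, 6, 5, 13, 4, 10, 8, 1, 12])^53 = (0 2 1 12 13 8 11 4 9)(5 7)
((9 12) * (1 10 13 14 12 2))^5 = ((1 10 13 14 12 9 2))^5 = (1 9 14 10 2 12 13)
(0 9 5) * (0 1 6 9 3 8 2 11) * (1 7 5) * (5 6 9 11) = [3, 9, 5, 8, 4, 7, 11, 6, 2, 1, 10, 0] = (0 3 8 2 5 7 6 11)(1 9)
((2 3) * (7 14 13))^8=(7 13 14)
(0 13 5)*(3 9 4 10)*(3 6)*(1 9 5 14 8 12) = [13, 9, 2, 5, 10, 0, 3, 7, 12, 4, 6, 11, 1, 14, 8] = (0 13 14 8 12 1 9 4 10 6 3 5)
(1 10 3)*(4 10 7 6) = (1 7 6 4 10 3) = [0, 7, 2, 1, 10, 5, 4, 6, 8, 9, 3]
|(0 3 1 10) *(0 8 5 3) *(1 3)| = 4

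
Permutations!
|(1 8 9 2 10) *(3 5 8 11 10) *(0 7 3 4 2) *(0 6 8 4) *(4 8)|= |(0 7 3 5 8 9 6 4 2)(1 11 10)|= 9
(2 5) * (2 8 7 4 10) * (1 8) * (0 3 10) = (0 3 10 2 5 1 8 7 4) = [3, 8, 5, 10, 0, 1, 6, 4, 7, 9, 2]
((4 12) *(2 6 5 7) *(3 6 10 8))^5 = ((2 10 8 3 6 5 7)(4 12))^5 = (2 5 3 10 7 6 8)(4 12)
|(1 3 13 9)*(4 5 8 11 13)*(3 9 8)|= 6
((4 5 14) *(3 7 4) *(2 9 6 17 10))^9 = ((2 9 6 17 10)(3 7 4 5 14))^9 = (2 10 17 6 9)(3 14 5 4 7)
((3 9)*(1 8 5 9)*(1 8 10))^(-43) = (1 10)(3 8 5 9)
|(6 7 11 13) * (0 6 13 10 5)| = 6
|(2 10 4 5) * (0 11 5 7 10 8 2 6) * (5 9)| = |(0 11 9 5 6)(2 8)(4 7 10)| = 30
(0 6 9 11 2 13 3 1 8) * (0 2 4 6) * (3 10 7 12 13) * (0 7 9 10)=[7, 8, 3, 1, 6, 5, 10, 12, 2, 11, 9, 4, 13, 0]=(0 7 12 13)(1 8 2 3)(4 6 10 9 11)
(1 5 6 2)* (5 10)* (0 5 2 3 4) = (0 5 6 3 4)(1 10 2) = [5, 10, 1, 4, 0, 6, 3, 7, 8, 9, 2]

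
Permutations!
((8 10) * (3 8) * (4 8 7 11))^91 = ((3 7 11 4 8 10))^91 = (3 7 11 4 8 10)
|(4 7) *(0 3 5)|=6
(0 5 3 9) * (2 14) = (0 5 3 9)(2 14) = [5, 1, 14, 9, 4, 3, 6, 7, 8, 0, 10, 11, 12, 13, 2]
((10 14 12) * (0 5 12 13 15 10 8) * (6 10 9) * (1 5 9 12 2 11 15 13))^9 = ((0 9 6 10 14 1 5 2 11 15 12 8))^9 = (0 15 5 10)(1 6 8 11)(2 14 9 12)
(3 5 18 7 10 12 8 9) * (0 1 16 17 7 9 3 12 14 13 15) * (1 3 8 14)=(0 3 5 18 9 12 14 13 15)(1 16 17 7 10)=[3, 16, 2, 5, 4, 18, 6, 10, 8, 12, 1, 11, 14, 15, 13, 0, 17, 7, 9]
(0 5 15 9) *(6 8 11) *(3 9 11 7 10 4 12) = (0 5 15 11 6 8 7 10 4 12 3 9) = [5, 1, 2, 9, 12, 15, 8, 10, 7, 0, 4, 6, 3, 13, 14, 11]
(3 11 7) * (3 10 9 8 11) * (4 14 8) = (4 14 8 11 7 10 9) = [0, 1, 2, 3, 14, 5, 6, 10, 11, 4, 9, 7, 12, 13, 8]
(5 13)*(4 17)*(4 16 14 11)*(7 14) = (4 17 16 7 14 11)(5 13) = [0, 1, 2, 3, 17, 13, 6, 14, 8, 9, 10, 4, 12, 5, 11, 15, 7, 16]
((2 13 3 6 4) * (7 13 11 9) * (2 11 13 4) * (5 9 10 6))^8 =((2 13 3 5 9 7 4 11 10 6))^8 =(2 10 4 9 3)(5 13 6 11 7)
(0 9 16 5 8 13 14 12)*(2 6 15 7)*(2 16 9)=(0 2 6 15 7 16 5 8 13 14 12)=[2, 1, 6, 3, 4, 8, 15, 16, 13, 9, 10, 11, 0, 14, 12, 7, 5]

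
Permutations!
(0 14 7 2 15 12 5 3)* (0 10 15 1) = (0 14 7 2 1)(3 10 15 12 5) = [14, 0, 1, 10, 4, 3, 6, 2, 8, 9, 15, 11, 5, 13, 7, 12]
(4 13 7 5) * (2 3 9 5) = (2 3 9 5 4 13 7) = [0, 1, 3, 9, 13, 4, 6, 2, 8, 5, 10, 11, 12, 7]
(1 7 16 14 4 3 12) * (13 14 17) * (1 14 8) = (1 7 16 17 13 8)(3 12 14 4) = [0, 7, 2, 12, 3, 5, 6, 16, 1, 9, 10, 11, 14, 8, 4, 15, 17, 13]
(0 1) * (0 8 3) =(0 1 8 3) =[1, 8, 2, 0, 4, 5, 6, 7, 3]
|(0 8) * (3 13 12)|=6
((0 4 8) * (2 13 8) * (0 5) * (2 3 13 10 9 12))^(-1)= (0 5 8 13 3 4)(2 12 9 10)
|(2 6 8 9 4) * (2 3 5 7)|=|(2 6 8 9 4 3 5 7)|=8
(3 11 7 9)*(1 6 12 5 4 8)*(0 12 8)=(0 12 5 4)(1 6 8)(3 11 7 9)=[12, 6, 2, 11, 0, 4, 8, 9, 1, 3, 10, 7, 5]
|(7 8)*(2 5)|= 2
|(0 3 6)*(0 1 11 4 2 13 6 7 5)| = |(0 3 7 5)(1 11 4 2 13 6)| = 12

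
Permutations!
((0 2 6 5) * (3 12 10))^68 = ((0 2 6 5)(3 12 10))^68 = (3 10 12)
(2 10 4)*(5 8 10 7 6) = (2 7 6 5 8 10 4) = [0, 1, 7, 3, 2, 8, 5, 6, 10, 9, 4]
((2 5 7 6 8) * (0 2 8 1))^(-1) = ((8)(0 2 5 7 6 1))^(-1) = (8)(0 1 6 7 5 2)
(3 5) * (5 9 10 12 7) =(3 9 10 12 7 5) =[0, 1, 2, 9, 4, 3, 6, 5, 8, 10, 12, 11, 7]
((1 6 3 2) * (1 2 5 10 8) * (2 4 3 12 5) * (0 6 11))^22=(0 1 10 12)(2 4 3)(5 6 11 8)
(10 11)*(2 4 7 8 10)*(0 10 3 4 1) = (0 10 11 2 1)(3 4 7 8) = [10, 0, 1, 4, 7, 5, 6, 8, 3, 9, 11, 2]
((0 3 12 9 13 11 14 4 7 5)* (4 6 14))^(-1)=(0 5 7 4 11 13 9 12 3)(6 14)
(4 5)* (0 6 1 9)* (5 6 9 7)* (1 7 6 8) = (0 9)(1 6 7 5 4 8) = [9, 6, 2, 3, 8, 4, 7, 5, 1, 0]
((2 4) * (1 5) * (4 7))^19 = (1 5)(2 7 4)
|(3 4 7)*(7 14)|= 4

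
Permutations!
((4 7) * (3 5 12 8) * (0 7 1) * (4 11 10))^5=(0 1 4 10 11 7)(3 5 12 8)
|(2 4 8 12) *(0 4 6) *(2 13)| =|(0 4 8 12 13 2 6)| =7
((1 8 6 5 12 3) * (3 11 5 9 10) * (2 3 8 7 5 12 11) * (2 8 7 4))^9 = ((1 4 2 3)(5 11 12 8 6 9 10 7))^9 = (1 4 2 3)(5 11 12 8 6 9 10 7)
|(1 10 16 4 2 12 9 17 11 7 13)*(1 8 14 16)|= |(1 10)(2 12 9 17 11 7 13 8 14 16 4)|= 22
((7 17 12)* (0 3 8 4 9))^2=(0 8 9 3 4)(7 12 17)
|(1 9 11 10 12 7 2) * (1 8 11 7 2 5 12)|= 9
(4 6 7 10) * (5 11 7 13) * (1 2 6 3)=(1 2 6 13 5 11 7 10 4 3)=[0, 2, 6, 1, 3, 11, 13, 10, 8, 9, 4, 7, 12, 5]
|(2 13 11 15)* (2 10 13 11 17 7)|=7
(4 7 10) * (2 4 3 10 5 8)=[0, 1, 4, 10, 7, 8, 6, 5, 2, 9, 3]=(2 4 7 5 8)(3 10)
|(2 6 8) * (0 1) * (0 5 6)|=6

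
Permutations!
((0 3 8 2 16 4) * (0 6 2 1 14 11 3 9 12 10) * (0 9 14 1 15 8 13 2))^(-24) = (0 3 16)(2 6 11)(4 14 13)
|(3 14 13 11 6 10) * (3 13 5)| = 12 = |(3 14 5)(6 10 13 11)|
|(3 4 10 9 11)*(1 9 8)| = |(1 9 11 3 4 10 8)| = 7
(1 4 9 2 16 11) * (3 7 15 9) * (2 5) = (1 4 3 7 15 9 5 2 16 11) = [0, 4, 16, 7, 3, 2, 6, 15, 8, 5, 10, 1, 12, 13, 14, 9, 11]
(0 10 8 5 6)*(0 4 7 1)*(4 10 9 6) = (0 9 6 10 8 5 4 7 1) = [9, 0, 2, 3, 7, 4, 10, 1, 5, 6, 8]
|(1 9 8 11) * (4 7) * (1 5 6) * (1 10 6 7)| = |(1 9 8 11 5 7 4)(6 10)| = 14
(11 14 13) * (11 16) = (11 14 13 16) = [0, 1, 2, 3, 4, 5, 6, 7, 8, 9, 10, 14, 12, 16, 13, 15, 11]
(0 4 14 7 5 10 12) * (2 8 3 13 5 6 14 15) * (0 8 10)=(0 4 15 2 10 12 8 3 13 5)(6 14 7)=[4, 1, 10, 13, 15, 0, 14, 6, 3, 9, 12, 11, 8, 5, 7, 2]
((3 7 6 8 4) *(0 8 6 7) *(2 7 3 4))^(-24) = (0 8 2 7 3)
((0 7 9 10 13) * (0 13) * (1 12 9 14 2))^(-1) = (0 10 9 12 1 2 14 7)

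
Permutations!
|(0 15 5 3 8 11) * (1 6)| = 6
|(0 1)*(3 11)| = 2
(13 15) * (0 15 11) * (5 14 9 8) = [15, 1, 2, 3, 4, 14, 6, 7, 5, 8, 10, 0, 12, 11, 9, 13] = (0 15 13 11)(5 14 9 8)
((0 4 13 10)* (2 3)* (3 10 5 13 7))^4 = (13)(0 2 7)(3 4 10)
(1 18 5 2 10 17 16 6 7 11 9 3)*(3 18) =(1 3)(2 10 17 16 6 7 11 9 18 5) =[0, 3, 10, 1, 4, 2, 7, 11, 8, 18, 17, 9, 12, 13, 14, 15, 6, 16, 5]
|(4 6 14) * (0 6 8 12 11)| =|(0 6 14 4 8 12 11)| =7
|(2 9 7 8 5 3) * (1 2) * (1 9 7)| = 7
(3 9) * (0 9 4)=(0 9 3 4)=[9, 1, 2, 4, 0, 5, 6, 7, 8, 3]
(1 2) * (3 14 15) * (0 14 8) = (0 14 15 3 8)(1 2) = [14, 2, 1, 8, 4, 5, 6, 7, 0, 9, 10, 11, 12, 13, 15, 3]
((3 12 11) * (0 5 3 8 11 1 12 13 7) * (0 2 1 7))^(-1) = (0 13 3 5)(1 2 7 12)(8 11)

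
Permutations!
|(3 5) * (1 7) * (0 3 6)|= |(0 3 5 6)(1 7)|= 4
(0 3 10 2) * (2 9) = [3, 1, 0, 10, 4, 5, 6, 7, 8, 2, 9] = (0 3 10 9 2)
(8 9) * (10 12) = (8 9)(10 12) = [0, 1, 2, 3, 4, 5, 6, 7, 9, 8, 12, 11, 10]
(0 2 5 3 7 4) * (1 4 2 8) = (0 8 1 4)(2 5 3 7) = [8, 4, 5, 7, 0, 3, 6, 2, 1]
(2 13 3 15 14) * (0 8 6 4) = [8, 1, 13, 15, 0, 5, 4, 7, 6, 9, 10, 11, 12, 3, 2, 14] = (0 8 6 4)(2 13 3 15 14)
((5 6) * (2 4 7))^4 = ((2 4 7)(5 6))^4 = (2 4 7)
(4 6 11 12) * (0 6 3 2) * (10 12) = (0 6 11 10 12 4 3 2) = [6, 1, 0, 2, 3, 5, 11, 7, 8, 9, 12, 10, 4]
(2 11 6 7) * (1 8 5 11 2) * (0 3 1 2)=(0 3 1 8 5 11 6 7 2)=[3, 8, 0, 1, 4, 11, 7, 2, 5, 9, 10, 6]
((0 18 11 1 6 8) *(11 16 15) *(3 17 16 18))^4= (18)(0 15 8 16 6 17 1 3 11)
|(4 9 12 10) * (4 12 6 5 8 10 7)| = 8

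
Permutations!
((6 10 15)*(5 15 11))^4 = (5 11 10 6 15)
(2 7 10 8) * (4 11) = (2 7 10 8)(4 11) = [0, 1, 7, 3, 11, 5, 6, 10, 2, 9, 8, 4]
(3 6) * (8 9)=(3 6)(8 9)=[0, 1, 2, 6, 4, 5, 3, 7, 9, 8]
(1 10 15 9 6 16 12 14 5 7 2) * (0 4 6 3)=[4, 10, 1, 0, 6, 7, 16, 2, 8, 3, 15, 11, 14, 13, 5, 9, 12]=(0 4 6 16 12 14 5 7 2 1 10 15 9 3)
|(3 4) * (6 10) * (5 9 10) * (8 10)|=10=|(3 4)(5 9 8 10 6)|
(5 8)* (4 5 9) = (4 5 8 9) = [0, 1, 2, 3, 5, 8, 6, 7, 9, 4]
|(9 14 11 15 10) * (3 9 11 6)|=12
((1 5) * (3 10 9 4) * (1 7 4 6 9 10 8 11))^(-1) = (1 11 8 3 4 7 5)(6 9) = ((1 5 7 4 3 8 11)(6 9))^(-1)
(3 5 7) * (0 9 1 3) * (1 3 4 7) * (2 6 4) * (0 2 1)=(0 9 3 5)(2 6 4 7)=[9, 1, 6, 5, 7, 0, 4, 2, 8, 3]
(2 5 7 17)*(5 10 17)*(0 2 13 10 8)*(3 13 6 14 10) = [2, 1, 8, 13, 4, 7, 14, 5, 0, 9, 17, 11, 12, 3, 10, 15, 16, 6] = (0 2 8)(3 13)(5 7)(6 14 10 17)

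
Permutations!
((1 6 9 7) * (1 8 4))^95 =((1 6 9 7 8 4))^95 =(1 4 8 7 9 6)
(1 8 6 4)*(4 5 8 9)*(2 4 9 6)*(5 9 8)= [0, 6, 4, 3, 1, 5, 9, 7, 2, 8]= (1 6 9 8 2 4)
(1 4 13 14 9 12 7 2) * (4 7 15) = (1 7 2)(4 13 14 9 12 15) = [0, 7, 1, 3, 13, 5, 6, 2, 8, 12, 10, 11, 15, 14, 9, 4]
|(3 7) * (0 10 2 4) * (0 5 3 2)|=|(0 10)(2 4 5 3 7)|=10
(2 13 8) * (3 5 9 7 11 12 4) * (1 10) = (1 10)(2 13 8)(3 5 9 7 11 12 4) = [0, 10, 13, 5, 3, 9, 6, 11, 2, 7, 1, 12, 4, 8]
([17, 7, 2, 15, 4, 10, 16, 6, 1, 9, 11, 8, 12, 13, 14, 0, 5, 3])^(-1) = (0 15 3 17)(1 8 11 10 5 16 6 7)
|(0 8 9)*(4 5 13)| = 3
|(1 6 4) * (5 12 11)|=|(1 6 4)(5 12 11)|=3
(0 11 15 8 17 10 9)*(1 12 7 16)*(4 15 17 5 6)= [11, 12, 2, 3, 15, 6, 4, 16, 5, 0, 9, 17, 7, 13, 14, 8, 1, 10]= (0 11 17 10 9)(1 12 7 16)(4 15 8 5 6)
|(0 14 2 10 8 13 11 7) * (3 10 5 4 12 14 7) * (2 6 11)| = |(0 7)(2 5 4 12 14 6 11 3 10 8 13)| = 22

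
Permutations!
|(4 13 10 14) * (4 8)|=5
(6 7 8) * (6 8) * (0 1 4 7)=(8)(0 1 4 7 6)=[1, 4, 2, 3, 7, 5, 0, 6, 8]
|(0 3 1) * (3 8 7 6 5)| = 7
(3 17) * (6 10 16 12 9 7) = (3 17)(6 10 16 12 9 7) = [0, 1, 2, 17, 4, 5, 10, 6, 8, 7, 16, 11, 9, 13, 14, 15, 12, 3]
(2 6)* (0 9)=(0 9)(2 6)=[9, 1, 6, 3, 4, 5, 2, 7, 8, 0]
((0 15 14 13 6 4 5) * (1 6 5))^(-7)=((0 15 14 13 5)(1 6 4))^(-7)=(0 13 15 5 14)(1 4 6)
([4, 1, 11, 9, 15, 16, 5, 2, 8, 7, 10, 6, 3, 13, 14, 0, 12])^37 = [4, 1, 11, 9, 15, 16, 5, 2, 8, 7, 10, 6, 3, 13, 14, 0, 12]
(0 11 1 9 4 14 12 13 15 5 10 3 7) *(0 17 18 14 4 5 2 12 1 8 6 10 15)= (0 11 8 6 10 3 7 17 18 14 1 9 5 15 2 12 13)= [11, 9, 12, 7, 4, 15, 10, 17, 6, 5, 3, 8, 13, 0, 1, 2, 16, 18, 14]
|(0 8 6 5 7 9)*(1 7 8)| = |(0 1 7 9)(5 8 6)| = 12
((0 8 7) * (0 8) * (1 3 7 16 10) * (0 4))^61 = ((0 4)(1 3 7 8 16 10))^61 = (0 4)(1 3 7 8 16 10)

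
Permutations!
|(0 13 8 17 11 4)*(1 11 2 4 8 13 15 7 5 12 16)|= |(0 15 7 5 12 16 1 11 8 17 2 4)|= 12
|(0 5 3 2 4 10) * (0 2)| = 3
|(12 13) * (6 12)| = 3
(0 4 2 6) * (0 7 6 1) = (0 4 2 1)(6 7) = [4, 0, 1, 3, 2, 5, 7, 6]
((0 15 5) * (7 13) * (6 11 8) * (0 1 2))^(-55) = (15)(6 8 11)(7 13)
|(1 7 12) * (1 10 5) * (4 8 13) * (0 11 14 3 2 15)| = |(0 11 14 3 2 15)(1 7 12 10 5)(4 8 13)| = 30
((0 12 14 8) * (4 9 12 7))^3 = (0 9 8 4 14 7 12)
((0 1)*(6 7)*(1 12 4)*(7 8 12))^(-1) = (0 1 4 12 8 6 7)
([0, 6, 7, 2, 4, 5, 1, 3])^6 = [0, 1, 2, 3, 4, 5, 6, 7]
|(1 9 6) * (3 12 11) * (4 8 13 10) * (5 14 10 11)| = 9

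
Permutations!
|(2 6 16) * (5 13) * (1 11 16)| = 10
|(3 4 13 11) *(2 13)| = |(2 13 11 3 4)| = 5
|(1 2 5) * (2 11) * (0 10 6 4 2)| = 8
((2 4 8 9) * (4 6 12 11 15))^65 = (2 6 12 11 15 4 8 9)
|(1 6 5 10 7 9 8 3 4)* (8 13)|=|(1 6 5 10 7 9 13 8 3 4)|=10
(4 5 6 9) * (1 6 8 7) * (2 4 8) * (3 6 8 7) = (1 8 3 6 9 7)(2 4 5) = [0, 8, 4, 6, 5, 2, 9, 1, 3, 7]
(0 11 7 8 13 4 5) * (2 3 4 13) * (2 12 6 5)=(13)(0 11 7 8 12 6 5)(2 3 4)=[11, 1, 3, 4, 2, 0, 5, 8, 12, 9, 10, 7, 6, 13]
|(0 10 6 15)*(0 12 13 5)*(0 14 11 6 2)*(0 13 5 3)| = 30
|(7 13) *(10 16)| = |(7 13)(10 16)| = 2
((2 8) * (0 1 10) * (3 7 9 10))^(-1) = ((0 1 3 7 9 10)(2 8))^(-1) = (0 10 9 7 3 1)(2 8)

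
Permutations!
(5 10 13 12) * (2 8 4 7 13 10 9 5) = (2 8 4 7 13 12)(5 9) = [0, 1, 8, 3, 7, 9, 6, 13, 4, 5, 10, 11, 2, 12]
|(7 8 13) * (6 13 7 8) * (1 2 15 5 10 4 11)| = 28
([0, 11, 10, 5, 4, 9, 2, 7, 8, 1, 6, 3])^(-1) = (1 9 5 3 11)(2 6 10)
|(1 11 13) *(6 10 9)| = 3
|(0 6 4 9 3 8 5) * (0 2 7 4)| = 14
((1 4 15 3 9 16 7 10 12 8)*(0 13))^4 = (1 9 12 15 7)(3 10 4 16 8)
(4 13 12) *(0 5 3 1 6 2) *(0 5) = (1 6 2 5 3)(4 13 12) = [0, 6, 5, 1, 13, 3, 2, 7, 8, 9, 10, 11, 4, 12]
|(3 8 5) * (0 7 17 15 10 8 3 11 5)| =|(0 7 17 15 10 8)(5 11)| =6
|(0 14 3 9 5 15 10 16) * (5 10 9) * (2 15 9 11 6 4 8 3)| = |(0 14 2 15 11 6 4 8 3 5 9 10 16)| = 13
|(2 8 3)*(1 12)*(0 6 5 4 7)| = 30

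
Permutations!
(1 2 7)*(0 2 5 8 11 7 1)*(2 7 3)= (0 7)(1 5 8 11 3 2)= [7, 5, 1, 2, 4, 8, 6, 0, 11, 9, 10, 3]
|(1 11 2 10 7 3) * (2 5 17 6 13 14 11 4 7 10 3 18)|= |(1 4 7 18 2 3)(5 17 6 13 14 11)|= 6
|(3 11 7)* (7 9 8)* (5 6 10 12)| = 20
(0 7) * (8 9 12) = (0 7)(8 9 12) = [7, 1, 2, 3, 4, 5, 6, 0, 9, 12, 10, 11, 8]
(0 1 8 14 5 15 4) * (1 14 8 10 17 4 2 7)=(0 14 5 15 2 7 1 10 17 4)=[14, 10, 7, 3, 0, 15, 6, 1, 8, 9, 17, 11, 12, 13, 5, 2, 16, 4]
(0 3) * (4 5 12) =(0 3)(4 5 12) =[3, 1, 2, 0, 5, 12, 6, 7, 8, 9, 10, 11, 4]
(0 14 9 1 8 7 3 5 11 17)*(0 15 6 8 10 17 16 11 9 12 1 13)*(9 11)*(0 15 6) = (0 14 12 1 10 17 6 8 7 3 5 11 16 9 13 15) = [14, 10, 2, 5, 4, 11, 8, 3, 7, 13, 17, 16, 1, 15, 12, 0, 9, 6]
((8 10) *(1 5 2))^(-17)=((1 5 2)(8 10))^(-17)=(1 5 2)(8 10)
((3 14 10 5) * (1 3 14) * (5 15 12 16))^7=(1 3)(5 14 10 15 12 16)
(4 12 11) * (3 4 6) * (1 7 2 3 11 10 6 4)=(1 7 2 3)(4 12 10 6 11)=[0, 7, 3, 1, 12, 5, 11, 2, 8, 9, 6, 4, 10]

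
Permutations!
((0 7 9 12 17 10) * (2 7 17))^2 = (0 10 17)(2 9)(7 12)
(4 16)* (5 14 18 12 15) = [0, 1, 2, 3, 16, 14, 6, 7, 8, 9, 10, 11, 15, 13, 18, 5, 4, 17, 12] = (4 16)(5 14 18 12 15)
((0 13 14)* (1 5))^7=(0 13 14)(1 5)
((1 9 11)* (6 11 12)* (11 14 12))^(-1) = (1 11 9)(6 12 14)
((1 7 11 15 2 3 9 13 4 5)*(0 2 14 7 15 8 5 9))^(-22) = ((0 2 3)(1 15 14 7 11 8 5)(4 9 13))^(-22) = (0 3 2)(1 5 8 11 7 14 15)(4 13 9)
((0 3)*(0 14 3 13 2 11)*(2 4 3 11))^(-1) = ((0 13 4 3 14 11))^(-1) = (0 11 14 3 4 13)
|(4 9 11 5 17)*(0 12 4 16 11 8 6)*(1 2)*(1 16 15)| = 42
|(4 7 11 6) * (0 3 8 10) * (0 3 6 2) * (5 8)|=12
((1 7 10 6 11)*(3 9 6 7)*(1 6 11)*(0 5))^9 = (0 5)(1 6 11 9 3)(7 10)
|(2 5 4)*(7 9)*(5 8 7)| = 6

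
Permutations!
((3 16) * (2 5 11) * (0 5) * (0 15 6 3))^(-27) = (0 6 11 16 15 5 3 2)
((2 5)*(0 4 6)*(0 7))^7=((0 4 6 7)(2 5))^7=(0 7 6 4)(2 5)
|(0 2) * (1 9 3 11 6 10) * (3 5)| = 14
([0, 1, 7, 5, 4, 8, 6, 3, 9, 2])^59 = [0, 1, 9, 7, 4, 3, 6, 2, 5, 8]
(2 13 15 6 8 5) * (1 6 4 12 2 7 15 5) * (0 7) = (0 7 15 4 12 2 13 5)(1 6 8) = [7, 6, 13, 3, 12, 0, 8, 15, 1, 9, 10, 11, 2, 5, 14, 4]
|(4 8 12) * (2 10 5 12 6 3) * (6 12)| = 15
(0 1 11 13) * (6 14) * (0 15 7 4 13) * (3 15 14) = (0 1 11)(3 15 7 4 13 14 6) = [1, 11, 2, 15, 13, 5, 3, 4, 8, 9, 10, 0, 12, 14, 6, 7]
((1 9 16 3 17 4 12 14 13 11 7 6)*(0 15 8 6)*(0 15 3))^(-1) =(0 16 9 1 6 8 15 7 11 13 14 12 4 17 3)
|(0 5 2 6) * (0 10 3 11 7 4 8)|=10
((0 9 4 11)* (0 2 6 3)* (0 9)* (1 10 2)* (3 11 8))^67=((1 10 2 6 11)(3 9 4 8))^67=(1 2 11 10 6)(3 8 4 9)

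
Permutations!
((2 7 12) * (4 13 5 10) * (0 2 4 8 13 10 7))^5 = (0 2)(4 7 13 10 12 5 8)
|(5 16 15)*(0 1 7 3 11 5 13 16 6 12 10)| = |(0 1 7 3 11 5 6 12 10)(13 16 15)| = 9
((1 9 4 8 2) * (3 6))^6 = (1 9 4 8 2)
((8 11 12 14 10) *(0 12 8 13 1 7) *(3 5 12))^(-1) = ((0 3 5 12 14 10 13 1 7)(8 11))^(-1) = (0 7 1 13 10 14 12 5 3)(8 11)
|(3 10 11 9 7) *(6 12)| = 10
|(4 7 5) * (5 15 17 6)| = |(4 7 15 17 6 5)| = 6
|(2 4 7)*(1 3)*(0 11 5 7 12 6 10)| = 18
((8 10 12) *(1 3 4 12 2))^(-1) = (1 2 10 8 12 4 3)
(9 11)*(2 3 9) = (2 3 9 11) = [0, 1, 3, 9, 4, 5, 6, 7, 8, 11, 10, 2]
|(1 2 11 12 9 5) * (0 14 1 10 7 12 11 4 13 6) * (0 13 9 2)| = 42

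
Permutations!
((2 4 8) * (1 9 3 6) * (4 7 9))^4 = ((1 4 8 2 7 9 3 6))^4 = (1 7)(2 6)(3 8)(4 9)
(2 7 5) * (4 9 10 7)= [0, 1, 4, 3, 9, 2, 6, 5, 8, 10, 7]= (2 4 9 10 7 5)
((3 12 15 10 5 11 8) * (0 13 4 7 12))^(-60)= ((0 13 4 7 12 15 10 5 11 8 3))^(-60)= (0 10 13 5 4 11 7 8 12 3 15)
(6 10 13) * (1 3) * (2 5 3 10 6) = (1 10 13 2 5 3) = [0, 10, 5, 1, 4, 3, 6, 7, 8, 9, 13, 11, 12, 2]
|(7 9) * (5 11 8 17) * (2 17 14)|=|(2 17 5 11 8 14)(7 9)|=6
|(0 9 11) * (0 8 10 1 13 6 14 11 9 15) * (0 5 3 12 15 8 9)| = |(0 8 10 1 13 6 14 11 9)(3 12 15 5)| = 36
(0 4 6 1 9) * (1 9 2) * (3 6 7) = (0 4 7 3 6 9)(1 2) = [4, 2, 1, 6, 7, 5, 9, 3, 8, 0]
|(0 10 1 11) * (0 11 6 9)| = 5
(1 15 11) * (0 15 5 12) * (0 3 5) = [15, 0, 2, 5, 4, 12, 6, 7, 8, 9, 10, 1, 3, 13, 14, 11] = (0 15 11 1)(3 5 12)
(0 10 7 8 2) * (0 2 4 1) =[10, 0, 2, 3, 1, 5, 6, 8, 4, 9, 7] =(0 10 7 8 4 1)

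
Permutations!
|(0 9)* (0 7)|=|(0 9 7)|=3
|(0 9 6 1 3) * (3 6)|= |(0 9 3)(1 6)|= 6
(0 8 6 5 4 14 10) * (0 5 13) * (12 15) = [8, 1, 2, 3, 14, 4, 13, 7, 6, 9, 5, 11, 15, 0, 10, 12] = (0 8 6 13)(4 14 10 5)(12 15)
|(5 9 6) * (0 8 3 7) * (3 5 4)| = 8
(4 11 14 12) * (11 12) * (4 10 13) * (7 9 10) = [0, 1, 2, 3, 12, 5, 6, 9, 8, 10, 13, 14, 7, 4, 11] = (4 12 7 9 10 13)(11 14)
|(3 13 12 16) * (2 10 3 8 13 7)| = 4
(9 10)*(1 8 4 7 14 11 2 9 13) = (1 8 4 7 14 11 2 9 10 13) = [0, 8, 9, 3, 7, 5, 6, 14, 4, 10, 13, 2, 12, 1, 11]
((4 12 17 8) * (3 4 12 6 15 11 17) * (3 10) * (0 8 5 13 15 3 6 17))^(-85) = ((0 8 12 10 6 3 4 17 5 13 15 11))^(-85) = (0 11 15 13 5 17 4 3 6 10 12 8)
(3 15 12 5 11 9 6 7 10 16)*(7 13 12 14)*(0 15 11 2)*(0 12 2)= (0 15 14 7 10 16 3 11 9 6 13 2 12 5)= [15, 1, 12, 11, 4, 0, 13, 10, 8, 6, 16, 9, 5, 2, 7, 14, 3]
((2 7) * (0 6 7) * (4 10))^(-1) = (0 2 7 6)(4 10)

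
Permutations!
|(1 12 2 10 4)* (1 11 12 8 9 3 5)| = 5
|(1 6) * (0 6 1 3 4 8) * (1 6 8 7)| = |(0 8)(1 6 3 4 7)| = 10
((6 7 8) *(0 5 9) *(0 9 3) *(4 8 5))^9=((9)(0 4 8 6 7 5 3))^9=(9)(0 8 7 3 4 6 5)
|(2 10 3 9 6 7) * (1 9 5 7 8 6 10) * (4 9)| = |(1 4 9 10 3 5 7 2)(6 8)| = 8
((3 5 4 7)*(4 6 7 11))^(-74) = (11)(3 6)(5 7)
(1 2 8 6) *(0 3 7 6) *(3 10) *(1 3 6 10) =(0 1 2 8)(3 7 10 6) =[1, 2, 8, 7, 4, 5, 3, 10, 0, 9, 6]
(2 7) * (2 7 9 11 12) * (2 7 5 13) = (2 9 11 12 7 5 13) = [0, 1, 9, 3, 4, 13, 6, 5, 8, 11, 10, 12, 7, 2]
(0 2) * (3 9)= (0 2)(3 9)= [2, 1, 0, 9, 4, 5, 6, 7, 8, 3]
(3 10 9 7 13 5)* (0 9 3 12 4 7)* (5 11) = (0 9)(3 10)(4 7 13 11 5 12) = [9, 1, 2, 10, 7, 12, 6, 13, 8, 0, 3, 5, 4, 11]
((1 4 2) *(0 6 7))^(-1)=((0 6 7)(1 4 2))^(-1)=(0 7 6)(1 2 4)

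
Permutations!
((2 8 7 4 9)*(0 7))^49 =((0 7 4 9 2 8))^49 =(0 7 4 9 2 8)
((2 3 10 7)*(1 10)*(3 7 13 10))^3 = ((1 3)(2 7)(10 13))^3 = (1 3)(2 7)(10 13)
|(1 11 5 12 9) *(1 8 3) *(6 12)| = 8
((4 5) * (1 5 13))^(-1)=(1 13 4 5)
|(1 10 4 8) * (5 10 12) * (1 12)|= 5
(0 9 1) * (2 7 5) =[9, 0, 7, 3, 4, 2, 6, 5, 8, 1] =(0 9 1)(2 7 5)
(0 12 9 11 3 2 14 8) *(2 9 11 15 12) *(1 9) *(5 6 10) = (0 2 14 8)(1 9 15 12 11 3)(5 6 10) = [2, 9, 14, 1, 4, 6, 10, 7, 0, 15, 5, 3, 11, 13, 8, 12]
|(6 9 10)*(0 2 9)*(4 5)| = |(0 2 9 10 6)(4 5)| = 10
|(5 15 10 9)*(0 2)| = 4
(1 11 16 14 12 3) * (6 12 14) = (1 11 16 6 12 3) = [0, 11, 2, 1, 4, 5, 12, 7, 8, 9, 10, 16, 3, 13, 14, 15, 6]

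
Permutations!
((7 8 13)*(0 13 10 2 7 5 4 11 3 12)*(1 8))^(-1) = ((0 13 5 4 11 3 12)(1 8 10 2 7))^(-1) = (0 12 3 11 4 5 13)(1 7 2 10 8)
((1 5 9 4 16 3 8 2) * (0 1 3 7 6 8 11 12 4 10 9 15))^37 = (0 1 5 15)(2 3 11 12 4 16 7 6 8)(9 10)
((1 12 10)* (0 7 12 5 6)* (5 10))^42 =((0 7 12 5 6)(1 10))^42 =(0 12 6 7 5)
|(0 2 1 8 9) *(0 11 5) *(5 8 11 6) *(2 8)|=15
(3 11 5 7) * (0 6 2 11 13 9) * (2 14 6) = (0 2 11 5 7 3 13 9)(6 14) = [2, 1, 11, 13, 4, 7, 14, 3, 8, 0, 10, 5, 12, 9, 6]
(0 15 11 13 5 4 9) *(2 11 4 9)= (0 15 4 2 11 13 5 9)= [15, 1, 11, 3, 2, 9, 6, 7, 8, 0, 10, 13, 12, 5, 14, 4]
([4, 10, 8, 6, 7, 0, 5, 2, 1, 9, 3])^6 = [10, 4, 5, 2, 3, 1, 8, 6, 0, 9, 7]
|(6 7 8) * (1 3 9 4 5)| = 15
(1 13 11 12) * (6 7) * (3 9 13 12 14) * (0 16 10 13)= (0 16 10 13 11 14 3 9)(1 12)(6 7)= [16, 12, 2, 9, 4, 5, 7, 6, 8, 0, 13, 14, 1, 11, 3, 15, 10]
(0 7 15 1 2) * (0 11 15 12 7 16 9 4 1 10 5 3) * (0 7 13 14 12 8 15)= [16, 2, 11, 7, 1, 3, 6, 8, 15, 4, 5, 0, 13, 14, 12, 10, 9]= (0 16 9 4 1 2 11)(3 7 8 15 10 5)(12 13 14)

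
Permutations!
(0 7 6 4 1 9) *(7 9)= [9, 7, 2, 3, 1, 5, 4, 6, 8, 0]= (0 9)(1 7 6 4)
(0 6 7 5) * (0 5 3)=(0 6 7 3)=[6, 1, 2, 0, 4, 5, 7, 3]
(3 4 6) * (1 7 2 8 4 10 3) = (1 7 2 8 4 6)(3 10) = [0, 7, 8, 10, 6, 5, 1, 2, 4, 9, 3]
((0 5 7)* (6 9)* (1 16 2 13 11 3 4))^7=((0 5 7)(1 16 2 13 11 3 4)(6 9))^7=(16)(0 5 7)(6 9)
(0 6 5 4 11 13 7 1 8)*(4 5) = (0 6 4 11 13 7 1 8) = [6, 8, 2, 3, 11, 5, 4, 1, 0, 9, 10, 13, 12, 7]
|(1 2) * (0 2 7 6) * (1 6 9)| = 3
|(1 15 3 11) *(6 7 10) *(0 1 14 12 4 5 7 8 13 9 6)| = |(0 1 15 3 11 14 12 4 5 7 10)(6 8 13 9)| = 44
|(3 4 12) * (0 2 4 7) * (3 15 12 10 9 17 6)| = |(0 2 4 10 9 17 6 3 7)(12 15)| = 18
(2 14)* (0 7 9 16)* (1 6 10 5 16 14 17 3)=(0 7 9 14 2 17 3 1 6 10 5 16)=[7, 6, 17, 1, 4, 16, 10, 9, 8, 14, 5, 11, 12, 13, 2, 15, 0, 3]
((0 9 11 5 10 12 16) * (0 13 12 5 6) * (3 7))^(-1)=((0 9 11 6)(3 7)(5 10)(12 16 13))^(-1)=(0 6 11 9)(3 7)(5 10)(12 13 16)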